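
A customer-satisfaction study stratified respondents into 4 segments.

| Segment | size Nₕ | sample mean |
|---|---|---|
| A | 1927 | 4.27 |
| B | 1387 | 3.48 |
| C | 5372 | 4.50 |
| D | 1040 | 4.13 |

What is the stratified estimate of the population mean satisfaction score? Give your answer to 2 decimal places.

4.27

x̄_st = (Σ Nₕx̄ₕ) / (Σ Nₕ) = (1927·4.27 + 1387·3.48 + 5372·4.50 + 1040·4.13) / 9726
= 41524.25 / 9726 = 4.2694... → 4.27.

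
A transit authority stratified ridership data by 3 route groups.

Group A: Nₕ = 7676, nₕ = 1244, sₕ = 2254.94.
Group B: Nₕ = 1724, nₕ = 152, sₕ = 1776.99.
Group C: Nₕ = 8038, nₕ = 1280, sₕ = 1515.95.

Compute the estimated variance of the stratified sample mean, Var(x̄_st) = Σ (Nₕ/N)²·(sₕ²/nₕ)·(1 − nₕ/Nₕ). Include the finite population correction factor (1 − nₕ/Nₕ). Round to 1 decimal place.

N = 17438; Wₕ = Nₕ/N.
group A: (7676/17438)²·2254.94²/1244·(1 − 1244/7676) = 663.6472
group B: (1724/17438)²·1776.99²/152·(1 − 152/1724) = 185.1496
group C: (8038/17438)²·1515.95²/1280·(1 − 1280/8038) = 320.7249
Sum = 1169.5217 → 1169.5.

1169.5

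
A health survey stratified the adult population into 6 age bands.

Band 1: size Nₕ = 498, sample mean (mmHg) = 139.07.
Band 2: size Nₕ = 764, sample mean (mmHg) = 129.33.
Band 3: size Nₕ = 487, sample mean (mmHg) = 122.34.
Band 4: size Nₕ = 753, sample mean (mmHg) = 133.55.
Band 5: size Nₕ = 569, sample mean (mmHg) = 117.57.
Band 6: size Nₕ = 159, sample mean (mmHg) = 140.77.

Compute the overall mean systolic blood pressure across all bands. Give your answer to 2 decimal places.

N = 3230; weights Wₕ = Nₕ/N = (0.1542, 0.2365, 0.1508, 0.2331, 0.1762, 0.0492).
x̄_st = Σ Wₕ·x̄ₕ = 0.1542·139.07 + 0.2365·129.33 + 0.1508·122.34 + 0.2331·133.55 + 0.1762·117.57 + 0.0492·140.77 ≈ 129.2531...
→ 129.25.

129.25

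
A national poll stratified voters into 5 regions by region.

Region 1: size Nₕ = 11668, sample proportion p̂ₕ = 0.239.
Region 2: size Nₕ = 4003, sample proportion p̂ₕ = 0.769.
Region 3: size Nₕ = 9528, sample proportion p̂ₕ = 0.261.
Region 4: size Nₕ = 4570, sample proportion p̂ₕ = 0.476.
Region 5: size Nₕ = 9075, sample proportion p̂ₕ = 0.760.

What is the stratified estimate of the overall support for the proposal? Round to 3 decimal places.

0.449

Wₕ = Nₕ/N with N = 38844: 0.3004, 0.1031, 0.2453, 0.1177, 0.2336.
p̂_st = 0.3004·0.239 + 0.1031·0.769 + 0.2453·0.261 + 0.1177·0.476 + 0.2336·0.760 ≈ 0.44862... → 0.449.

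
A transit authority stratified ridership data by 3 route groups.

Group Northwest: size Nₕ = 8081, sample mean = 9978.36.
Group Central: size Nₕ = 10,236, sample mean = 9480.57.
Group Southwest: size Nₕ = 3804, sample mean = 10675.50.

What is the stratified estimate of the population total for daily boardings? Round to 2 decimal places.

218287843.68

Population total = Σ Nₕ·x̄ₕ (each stratum's size times its mean).
8081·9978.36 + 10236·9480.57 + 3804·10675.50 = 80635127.16 + 97043114.52 + 40609602 = 218287843.68.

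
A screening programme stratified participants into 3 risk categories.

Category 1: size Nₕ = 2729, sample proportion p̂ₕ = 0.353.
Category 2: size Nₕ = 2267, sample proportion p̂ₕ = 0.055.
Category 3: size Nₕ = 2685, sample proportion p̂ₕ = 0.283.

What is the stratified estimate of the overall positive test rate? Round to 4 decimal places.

0.2406

N = 2729 + 2267 + 2685 = 7681.
Overall proportion = Σ (Nₕ/N)·p̂ₕ.
Σ Nₕp̂ₕ = 963.337 + 124.685 + 759.855 = 1847.877.
1847.877 / 7681 = 0.240578... → 0.2406.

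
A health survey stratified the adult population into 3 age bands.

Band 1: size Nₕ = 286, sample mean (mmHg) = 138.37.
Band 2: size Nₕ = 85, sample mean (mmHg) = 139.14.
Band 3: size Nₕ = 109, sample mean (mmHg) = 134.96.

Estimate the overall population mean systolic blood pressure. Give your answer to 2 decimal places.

N = 480; weights Wₕ = Nₕ/N = (0.5958, 0.1771, 0.2271).
x̄_st = Σ Wₕ·x̄ₕ = 0.5958·138.37 + 0.1771·139.14 + 0.2271·134.96 ≈ 137.732
→ 137.73.

137.73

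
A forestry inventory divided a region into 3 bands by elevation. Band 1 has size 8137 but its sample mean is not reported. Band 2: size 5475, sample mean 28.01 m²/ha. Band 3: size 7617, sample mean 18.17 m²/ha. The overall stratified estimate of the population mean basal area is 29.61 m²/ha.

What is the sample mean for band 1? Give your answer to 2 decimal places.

Σ Nₕx̄ₕ = N·μ, so 8137·x̄_1 = 21229·29.61 − (5475·28.01 + 7617·18.17).
= 628590.69 − 291755.64 = 336835.05.
x̄_1 = 336835.05 / 8137 = 41.3955... → 41.40.

41.40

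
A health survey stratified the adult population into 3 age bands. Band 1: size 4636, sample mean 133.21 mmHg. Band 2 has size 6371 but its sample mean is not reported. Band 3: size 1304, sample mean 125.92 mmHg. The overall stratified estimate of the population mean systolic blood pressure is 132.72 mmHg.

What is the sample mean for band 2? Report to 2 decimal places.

133.76

Σ Nₕx̄ₕ = N·μ, so 6371·x̄_2 = 12311·132.72 − (4636·133.21 + 1304·125.92).
= 1633915.92 − 781761.24 = 852154.68.
x̄_2 = 852154.68 / 6371 = 133.7552... → 133.76.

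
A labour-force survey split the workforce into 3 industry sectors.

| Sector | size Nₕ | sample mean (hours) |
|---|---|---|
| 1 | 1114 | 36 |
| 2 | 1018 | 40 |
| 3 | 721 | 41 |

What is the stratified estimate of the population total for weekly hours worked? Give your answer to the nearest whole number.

Population total = Σ Nₕ·x̄ₕ (each stratum's size times its mean).
1114·36 + 1018·40 + 721·41 = 40104 + 40720 + 29561 = 110385.

110385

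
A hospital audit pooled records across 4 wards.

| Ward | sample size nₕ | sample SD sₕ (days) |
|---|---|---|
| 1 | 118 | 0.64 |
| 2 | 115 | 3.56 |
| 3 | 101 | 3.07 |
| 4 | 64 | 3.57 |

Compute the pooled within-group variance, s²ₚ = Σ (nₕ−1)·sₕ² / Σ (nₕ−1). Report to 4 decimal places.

8.2186

1: (118−1)·0.64² = 117·0.4096 = 47.9232
2: (115−1)·3.56² = 114·12.6736 = 1444.7904
3: (101−1)·3.07² = 100·9.4249 = 942.49
4: (64−1)·3.57² = 63·12.7449 = 802.9287
Numerator = 3238.1323; denominator = Σ(nₕ−1) = 394.
s²ₚ = 3238.1323/394 = 8.218610... → 8.2186.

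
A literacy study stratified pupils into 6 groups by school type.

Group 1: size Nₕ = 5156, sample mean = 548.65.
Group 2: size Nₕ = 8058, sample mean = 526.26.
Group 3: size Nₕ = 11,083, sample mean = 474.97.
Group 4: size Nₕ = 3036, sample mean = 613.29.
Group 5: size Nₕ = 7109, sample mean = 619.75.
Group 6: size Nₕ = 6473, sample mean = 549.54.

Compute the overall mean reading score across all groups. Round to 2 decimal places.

N = 5156 + 8058 + 11083 + 3036 + 7109 + 6473 = 40915.
Overall mean = Σ (Nₕ/N)·x̄ₕ — weight by population share, not a simple average.
Σ Nₕx̄ₕ = 5156·548.65 + 8058·526.26 + 11083·474.97 + 3036·613.29 + 7109·619.75 + 6473·549.54 = 2828839.4 + 4240603.08 + 5264092.51 + 1861948.44 + 4405802.75 + 3557172.42 = 22158458.6.
Divide by N: 22158458.6 / 40915 = 541.5730... → 541.57.

541.57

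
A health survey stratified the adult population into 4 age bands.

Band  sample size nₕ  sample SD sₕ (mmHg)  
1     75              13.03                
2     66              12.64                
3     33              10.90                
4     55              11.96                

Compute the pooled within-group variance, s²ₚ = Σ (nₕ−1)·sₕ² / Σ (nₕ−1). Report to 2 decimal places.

153.22

Degrees of freedom: 74 + 65 + 32 + 54 = 225.
Σ(nₕ−1)sₕ² = 74·169.7809 + 65·159.7696 + 32·118.81 + 54·143.0416 = 34474.977.
s²ₚ = 34474.977 / 225 = 153.2221... → 153.22.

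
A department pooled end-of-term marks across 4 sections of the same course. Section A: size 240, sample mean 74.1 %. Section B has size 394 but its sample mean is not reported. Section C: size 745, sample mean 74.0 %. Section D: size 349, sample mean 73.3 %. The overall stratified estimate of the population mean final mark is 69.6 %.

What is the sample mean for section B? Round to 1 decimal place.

55.3

N = 240 + 394 + 745 + 349 = 1728.
Overall total = μ·N = 69.6·1728 = 120268.8.
Subtract the known strata: 240·74.1 + 745·74.0 + 349·73.3 = 98495.7.
Remaining total for section B: 120268.8 − 98495.7 = 21773.1.
Divide by its size: 21773.1 / 394 = 55.262... → 55.3.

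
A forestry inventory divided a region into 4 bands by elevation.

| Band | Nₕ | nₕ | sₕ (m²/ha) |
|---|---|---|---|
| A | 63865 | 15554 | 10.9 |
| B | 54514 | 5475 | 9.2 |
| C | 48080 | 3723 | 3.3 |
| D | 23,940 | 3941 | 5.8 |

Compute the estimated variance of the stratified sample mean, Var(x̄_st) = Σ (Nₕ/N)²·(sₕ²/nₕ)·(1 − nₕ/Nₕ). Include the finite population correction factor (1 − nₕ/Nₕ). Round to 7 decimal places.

0.0020749

N = 190399; Wₕ = Nₕ/N.
band A: (63865/190399)²·10.9²/15554·(1 − 15554/63865) = 0.0006501155
band B: (54514/190399)²·9.2²/5475·(1 − 5475/54514) = 0.0011400184
band C: (48080/190399)²·3.3²/3723·(1 − 3723/48080) = 0.0001720807
band D: (23940/190399)²·5.8²/3941·(1 − 3941/23940) = 0.0001127334
Sum = 0.0020749480 → 0.0020749.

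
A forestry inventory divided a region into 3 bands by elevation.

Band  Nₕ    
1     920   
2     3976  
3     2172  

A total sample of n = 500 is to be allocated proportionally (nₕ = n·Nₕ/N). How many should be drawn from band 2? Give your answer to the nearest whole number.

N = 920 + 3976 + 2172 = 7068.
n_2 = 500·3976/7068 = 281.268... → 281.

281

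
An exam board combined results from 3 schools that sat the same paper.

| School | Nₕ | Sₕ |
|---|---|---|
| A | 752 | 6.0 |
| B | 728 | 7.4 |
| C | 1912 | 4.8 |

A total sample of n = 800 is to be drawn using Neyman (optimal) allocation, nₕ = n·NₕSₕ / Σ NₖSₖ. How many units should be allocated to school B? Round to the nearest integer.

Σ NₕSₕ = 752·6.0 + 728·7.4 + 1912·4.8 = 19076.8.
Share for B: 5387.2/19076.8 = 0.28240.
n_B = 800 × 0.28240 = 225.916... → 226.

226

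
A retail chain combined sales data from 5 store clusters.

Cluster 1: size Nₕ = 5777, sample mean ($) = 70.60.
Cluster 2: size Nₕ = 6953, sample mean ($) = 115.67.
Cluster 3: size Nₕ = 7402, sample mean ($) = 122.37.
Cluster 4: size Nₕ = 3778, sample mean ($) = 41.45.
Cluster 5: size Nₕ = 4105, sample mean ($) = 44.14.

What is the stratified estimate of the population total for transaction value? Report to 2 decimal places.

1: 5777·70.60 = 407856.2
2: 6953·115.67 = 804253.51
3: 7402·122.37 = 905782.74
4: 3778·41.45 = 156598.1
5: 4105·44.14 = 181194.7
τ̂ = Σ Nₕx̄ₕ = 2455685.25.

2455685.25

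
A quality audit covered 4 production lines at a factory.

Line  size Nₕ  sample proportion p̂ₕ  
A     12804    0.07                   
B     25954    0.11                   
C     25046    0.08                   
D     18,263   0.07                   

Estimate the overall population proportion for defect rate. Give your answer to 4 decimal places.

N = 12804 + 25954 + 25046 + 18263 = 82067.
Overall proportion = Σ (Nₕ/N)·p̂ₕ.
Σ Nₕp̂ₕ = 896.28 + 2854.94 + 2003.68 + 1278.41 = 7033.31.
7033.31 / 82067 = 0.085702... → 0.0857.

0.0857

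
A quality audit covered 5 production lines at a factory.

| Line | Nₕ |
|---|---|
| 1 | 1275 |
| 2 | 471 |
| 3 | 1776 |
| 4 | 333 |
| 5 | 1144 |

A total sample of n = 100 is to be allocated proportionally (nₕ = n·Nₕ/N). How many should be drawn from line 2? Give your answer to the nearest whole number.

N = 1275 + 471 + 1776 + 333 + 1144 = 4999.
n_2 = 100·471/4999 = 9.422... → 9.

9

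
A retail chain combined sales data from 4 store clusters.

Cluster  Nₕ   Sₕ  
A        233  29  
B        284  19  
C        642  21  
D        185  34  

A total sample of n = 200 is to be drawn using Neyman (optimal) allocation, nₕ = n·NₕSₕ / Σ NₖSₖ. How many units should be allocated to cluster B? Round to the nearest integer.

Σ NₕSₕ = 233·29 + 284·19 + 642·21 + 185·34 = 31925.
Share for B: 5396/31925 = 0.16902.
n_B = 200 × 0.16902 = 33.804... → 34.

34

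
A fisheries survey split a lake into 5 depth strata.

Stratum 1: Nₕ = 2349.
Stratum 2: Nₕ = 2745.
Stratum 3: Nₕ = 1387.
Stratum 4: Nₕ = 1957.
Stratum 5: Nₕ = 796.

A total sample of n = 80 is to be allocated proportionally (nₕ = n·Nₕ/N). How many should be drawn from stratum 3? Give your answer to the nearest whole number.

12

Share of stratum 3 = 1387/9234 = 0.15021.
Allocate 80 × 0.15021 = 12.016... → 12.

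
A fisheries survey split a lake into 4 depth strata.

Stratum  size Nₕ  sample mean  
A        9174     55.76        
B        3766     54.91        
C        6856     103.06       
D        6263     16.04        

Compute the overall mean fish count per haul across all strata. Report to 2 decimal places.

58.54

x̄_st = (Σ Nₕx̄ₕ) / (Σ Nₕ) = (9174·55.76 + 3766·54.91 + 6856·103.06 + 6263·16.04) / 26059
= 1525371.18 / 26059 = 58.5353... → 58.54.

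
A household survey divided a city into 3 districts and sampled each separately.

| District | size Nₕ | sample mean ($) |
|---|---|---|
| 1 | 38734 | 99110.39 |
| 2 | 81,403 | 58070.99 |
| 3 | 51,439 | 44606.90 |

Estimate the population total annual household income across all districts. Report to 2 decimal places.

10860628974.33

Estimate total by summing Nₕ·x̄ₕ over strata.
38734·99110.39 + 81403·58070.99 + 51439·44606.90 = 3838941846.26 + 4727152798.97 + 2294534329.1 = 10860628974.33.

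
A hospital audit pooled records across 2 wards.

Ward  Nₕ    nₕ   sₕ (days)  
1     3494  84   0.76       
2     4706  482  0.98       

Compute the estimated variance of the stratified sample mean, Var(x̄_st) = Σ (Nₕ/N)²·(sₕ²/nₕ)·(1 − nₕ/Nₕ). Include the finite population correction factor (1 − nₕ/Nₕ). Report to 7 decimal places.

0.0018075

N = 8200. Term for each stratum: Wₕ²sₕ²/nₕ·(1−nₕ/Nₕ).
Var(x̄_st) = 0.0012184213 + 0.0005890515 = 0.0018074727 → 0.0018075.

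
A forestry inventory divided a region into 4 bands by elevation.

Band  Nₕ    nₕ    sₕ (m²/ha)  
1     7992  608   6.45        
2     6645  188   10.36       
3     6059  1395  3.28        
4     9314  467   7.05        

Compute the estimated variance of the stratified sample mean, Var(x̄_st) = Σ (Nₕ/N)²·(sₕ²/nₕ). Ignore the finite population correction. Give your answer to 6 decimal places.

0.043410

N = 30010. Term for each stratum: Wₕ²sₕ²/nₕ.
Var(x̄_st) = 0.004852827 + 0.027991079 + 0.000314372 + 0.010251840 = 0.043410118 → 0.043410.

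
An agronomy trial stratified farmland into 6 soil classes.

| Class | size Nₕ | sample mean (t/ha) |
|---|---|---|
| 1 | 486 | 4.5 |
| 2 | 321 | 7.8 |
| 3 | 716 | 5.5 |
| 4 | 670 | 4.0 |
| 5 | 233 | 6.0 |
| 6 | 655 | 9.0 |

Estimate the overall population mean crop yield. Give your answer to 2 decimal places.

6.04

x̄_st = (Σ Nₕx̄ₕ) / (Σ Nₕ) = (486·4.5 + 321·7.8 + 716·5.5 + 670·4.0 + 233·6.0 + 655·9.0) / 3081
= 18601.8 / 3081 = 6.0376... → 6.04.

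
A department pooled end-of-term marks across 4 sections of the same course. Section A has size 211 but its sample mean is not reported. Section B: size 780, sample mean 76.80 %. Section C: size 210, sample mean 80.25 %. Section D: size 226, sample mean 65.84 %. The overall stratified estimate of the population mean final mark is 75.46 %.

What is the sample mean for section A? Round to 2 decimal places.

Σ Nₕx̄ₕ = N·μ, so 211·x̄_A = 1427·75.46 − (780·76.80 + 210·80.25 + 226·65.84).
= 107681.42 − 91636.34 = 16045.08.
x̄_A = 16045.08 / 211 = 76.0430... → 76.04.

76.04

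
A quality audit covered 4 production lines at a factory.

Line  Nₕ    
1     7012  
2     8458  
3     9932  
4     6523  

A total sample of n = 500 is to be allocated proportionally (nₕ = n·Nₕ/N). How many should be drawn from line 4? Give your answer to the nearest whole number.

102

Share of line 4 = 6523/31925 = 0.20432.
Allocate 500 × 0.20432 = 102.161... → 102.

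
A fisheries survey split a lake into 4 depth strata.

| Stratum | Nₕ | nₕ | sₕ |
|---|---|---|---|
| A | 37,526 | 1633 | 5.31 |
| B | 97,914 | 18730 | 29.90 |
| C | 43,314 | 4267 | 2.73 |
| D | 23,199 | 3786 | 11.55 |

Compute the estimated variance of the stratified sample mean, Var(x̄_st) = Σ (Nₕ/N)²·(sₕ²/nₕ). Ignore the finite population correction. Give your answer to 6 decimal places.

N = 201953; Wₕ = Nₕ/N.
stratum A: (37526/201953)²·5.31²/1633 = 0.000596165
stratum B: (97914/201953)²·29.90²/18730 = 0.011220018
stratum C: (43314/201953)²·2.73²/4267 = 0.000080345
stratum D: (23199/201953)²·11.55²/3786 = 0.000464966
Sum = 0.012361495 → 0.012361.

0.012361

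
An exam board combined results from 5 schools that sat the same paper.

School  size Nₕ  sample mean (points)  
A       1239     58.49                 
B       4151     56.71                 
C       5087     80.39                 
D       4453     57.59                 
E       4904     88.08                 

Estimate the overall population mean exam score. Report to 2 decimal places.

x̄_st = (Σ Nₕx̄ₕ) / (Σ Nₕ) = (1239·58.49 + 4151·56.71 + 5087·80.39 + 4453·57.59 + 4904·88.08) / 19834
= 1405208.84 / 19834 = 70.8485... → 70.85.

70.85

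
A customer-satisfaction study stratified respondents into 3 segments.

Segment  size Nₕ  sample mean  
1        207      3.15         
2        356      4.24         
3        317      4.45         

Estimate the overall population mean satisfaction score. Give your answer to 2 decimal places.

N = 880; weights Wₕ = Nₕ/N = (0.2352, 0.4045, 0.3602).
x̄_st = Σ Wₕ·x̄ₕ = 0.2352·3.15 + 0.4045·4.24 + 0.3602·4.45 ≈ 4.0593...
→ 4.06.

4.06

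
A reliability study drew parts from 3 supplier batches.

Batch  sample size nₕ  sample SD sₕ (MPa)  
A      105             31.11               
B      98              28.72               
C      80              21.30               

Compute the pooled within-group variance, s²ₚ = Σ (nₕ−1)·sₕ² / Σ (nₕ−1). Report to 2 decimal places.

Degrees of freedom: 104 + 97 + 79 = 280.
Σ(nₕ−1)sₕ² = 104·967.8321 + 97·824.8384 + 79·453.69 = 216505.3732.
s²ₚ = 216505.3732 / 280 = 773.2335... → 773.23.

773.23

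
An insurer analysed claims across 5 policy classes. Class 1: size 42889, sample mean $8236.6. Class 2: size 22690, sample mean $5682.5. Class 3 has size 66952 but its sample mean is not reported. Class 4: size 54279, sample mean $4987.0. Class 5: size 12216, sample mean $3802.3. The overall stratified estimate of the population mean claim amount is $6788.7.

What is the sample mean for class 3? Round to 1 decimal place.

8241.6

N = 42889 + 22690 + 66952 + 54279 + 12216 = 199026.
Overall total = μ·N = 6788.7·199026 = 1351127806.2.
Subtract the known strata: 42889·8236.6 + 22690·5682.5 + 54279·4987.0 + 12216·3802.3 = 799333732.2.
Remaining total for class 3: 1351127806.2 − 799333732.2 = 551794074.
Divide by its size: 551794074 / 66952 = 8241.637... → 8241.6.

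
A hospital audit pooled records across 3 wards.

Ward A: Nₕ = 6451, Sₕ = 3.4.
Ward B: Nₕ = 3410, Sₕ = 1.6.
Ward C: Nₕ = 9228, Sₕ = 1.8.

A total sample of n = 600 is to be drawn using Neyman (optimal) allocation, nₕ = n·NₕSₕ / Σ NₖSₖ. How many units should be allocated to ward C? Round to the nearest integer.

Σ NₕSₕ = 6451·3.4 + 3410·1.6 + 9228·1.8 = 43999.8.
Share for C: 16610.4/43999.8 = 0.37751.
n_C = 600 × 0.37751 = 226.506... → 227.

227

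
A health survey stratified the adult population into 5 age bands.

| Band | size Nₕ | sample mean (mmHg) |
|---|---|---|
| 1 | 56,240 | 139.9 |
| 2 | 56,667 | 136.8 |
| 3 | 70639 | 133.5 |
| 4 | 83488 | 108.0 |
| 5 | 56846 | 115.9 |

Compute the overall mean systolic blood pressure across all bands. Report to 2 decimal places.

x̄_st = (Σ Nₕx̄ₕ) / (Σ Nₕ) = (56240·139.9 + 56667·136.8 + 70639·133.5 + 83488·108.0 + 56846·115.9) / 323880
= 40655483.5 / 323880 = 125.5264... → 125.53.

125.53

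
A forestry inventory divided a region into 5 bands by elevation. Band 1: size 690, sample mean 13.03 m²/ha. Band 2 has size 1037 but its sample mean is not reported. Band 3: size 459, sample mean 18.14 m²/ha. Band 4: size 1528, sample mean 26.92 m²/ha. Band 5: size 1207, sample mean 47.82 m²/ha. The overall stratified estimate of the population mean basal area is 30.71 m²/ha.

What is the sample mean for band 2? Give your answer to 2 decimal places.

33.71

N = 690 + 1037 + 459 + 1528 + 1207 = 4921.
Overall total = μ·N = 30.71·4921 = 151123.91.
Subtract the known strata: 690·13.03 + 459·18.14 + 1528·26.92 + 1207·47.82 = 116169.46.
Remaining total for band 2: 151123.91 − 116169.46 = 34954.45.
Divide by its size: 34954.45 / 1037 = 33.7073... → 33.71.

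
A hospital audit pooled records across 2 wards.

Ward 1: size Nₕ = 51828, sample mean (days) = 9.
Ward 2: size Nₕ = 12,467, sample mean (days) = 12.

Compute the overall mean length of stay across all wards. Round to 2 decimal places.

N = 64295; weights Wₕ = Nₕ/N = (0.8061, 0.1939).
x̄_st = Σ Wₕ·x̄ₕ = 0.8061·9 + 0.1939·12 ≈ 9.5817...
→ 9.58.

9.58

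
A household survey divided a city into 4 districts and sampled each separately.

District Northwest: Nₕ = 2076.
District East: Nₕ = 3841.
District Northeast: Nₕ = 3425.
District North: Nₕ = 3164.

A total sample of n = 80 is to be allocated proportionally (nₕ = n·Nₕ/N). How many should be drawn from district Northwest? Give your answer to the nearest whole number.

Share of district Northwest = 2076/12506 = 0.16600.
Allocate 80 × 0.16600 = 13.280... → 13.

13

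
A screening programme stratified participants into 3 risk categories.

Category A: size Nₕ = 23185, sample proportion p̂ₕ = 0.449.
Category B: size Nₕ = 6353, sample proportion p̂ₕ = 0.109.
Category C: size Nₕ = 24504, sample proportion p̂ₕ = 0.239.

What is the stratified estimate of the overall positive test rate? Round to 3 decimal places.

0.314

Wₕ = Nₕ/N with N = 54042: 0.4290, 0.1176, 0.4534.
p̂_st = 0.4290·0.449 + 0.1176·0.109 + 0.4534·0.239 ≈ 0.31381... → 0.314.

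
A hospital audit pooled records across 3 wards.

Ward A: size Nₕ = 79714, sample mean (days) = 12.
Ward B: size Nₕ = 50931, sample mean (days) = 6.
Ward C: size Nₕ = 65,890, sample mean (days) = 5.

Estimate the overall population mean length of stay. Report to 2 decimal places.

8.10

x̄_st = (Σ Nₕx̄ₕ) / (Σ Nₕ) = (79714·12 + 50931·6 + 65890·5) / 196535
= 1591604 / 196535 = 8.0983... → 8.10.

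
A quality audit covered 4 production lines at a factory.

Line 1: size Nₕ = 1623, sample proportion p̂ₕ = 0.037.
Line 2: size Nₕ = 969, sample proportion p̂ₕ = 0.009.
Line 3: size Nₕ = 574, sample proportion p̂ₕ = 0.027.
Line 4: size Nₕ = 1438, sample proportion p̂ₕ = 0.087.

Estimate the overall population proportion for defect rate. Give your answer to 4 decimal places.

Wₕ = Nₕ/N with N = 4604: 0.3525, 0.2105, 0.1247, 0.3123.
p̂_st = 0.3525·0.037 + 0.2105·0.009 + 0.1247·0.027 + 0.3123·0.087 ≈ 0.045477... → 0.0455.

0.0455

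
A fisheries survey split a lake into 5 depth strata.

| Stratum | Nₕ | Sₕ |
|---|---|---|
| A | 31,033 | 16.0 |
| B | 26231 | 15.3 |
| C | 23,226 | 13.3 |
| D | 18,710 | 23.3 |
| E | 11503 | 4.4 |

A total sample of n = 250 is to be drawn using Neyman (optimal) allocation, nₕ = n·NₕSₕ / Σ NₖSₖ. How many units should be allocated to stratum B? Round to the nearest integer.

59

Σ NₕSₕ = 31033·16.0 + 26231·15.3 + 23226·13.3 + 18710·23.3 + 11503·4.4 = 1693324.3.
Share for B: 401334.3/1693324.3 = 0.23701.
n_B = 250 × 0.23701 = 59.252... → 59.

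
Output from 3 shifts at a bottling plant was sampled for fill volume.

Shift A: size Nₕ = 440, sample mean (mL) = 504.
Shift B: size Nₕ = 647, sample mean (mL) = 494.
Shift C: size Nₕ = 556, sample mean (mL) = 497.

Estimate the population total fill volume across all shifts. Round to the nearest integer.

Estimate total by summing Nₕ·x̄ₕ over strata.
440·504 + 647·494 + 556·497 = 221760 + 319618 + 276332 = 817710.

817710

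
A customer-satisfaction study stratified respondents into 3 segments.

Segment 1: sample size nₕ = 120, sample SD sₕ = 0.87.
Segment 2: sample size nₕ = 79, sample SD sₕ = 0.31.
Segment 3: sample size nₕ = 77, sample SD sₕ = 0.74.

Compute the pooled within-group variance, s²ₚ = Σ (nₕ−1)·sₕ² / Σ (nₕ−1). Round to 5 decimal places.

0.50983

Degrees of freedom: 119 + 78 + 76 = 273.
Σ(nₕ−1)sₕ² = 119·0.7569 + 78·0.0961 + 76·0.5476 = 139.1845.
s²ₚ = 139.1845 / 273 = 0.5098333... → 0.50983.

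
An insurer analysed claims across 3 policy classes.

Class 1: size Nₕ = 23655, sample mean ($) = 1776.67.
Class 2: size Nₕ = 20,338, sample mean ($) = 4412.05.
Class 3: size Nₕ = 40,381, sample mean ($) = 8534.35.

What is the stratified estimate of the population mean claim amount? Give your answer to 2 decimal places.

N = 23655 + 20338 + 40381 = 84374.
Weight each subgroup mean by Nₕ/N and sum.
Σ Nₕx̄ₕ = 23655·1776.67 + 20338·4412.05 + 40381·8534.35 = 42027128.85 + 89732272.9 + 344625587.35 = 476384989.1.
Divide by N: 476384989.1 / 84374 = 5646.1112... → 5646.11.

5646.11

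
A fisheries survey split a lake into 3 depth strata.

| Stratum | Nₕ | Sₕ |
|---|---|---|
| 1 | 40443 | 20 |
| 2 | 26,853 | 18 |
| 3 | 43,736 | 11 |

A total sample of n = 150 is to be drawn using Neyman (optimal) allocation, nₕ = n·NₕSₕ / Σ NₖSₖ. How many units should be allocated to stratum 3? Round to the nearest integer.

41

Σ NₕSₕ = 40443·20 + 26853·18 + 43736·11 = 1773310.
Share for 3: 481096/1773310 = 0.27130.
n_3 = 150 × 0.27130 = 40.695... → 41.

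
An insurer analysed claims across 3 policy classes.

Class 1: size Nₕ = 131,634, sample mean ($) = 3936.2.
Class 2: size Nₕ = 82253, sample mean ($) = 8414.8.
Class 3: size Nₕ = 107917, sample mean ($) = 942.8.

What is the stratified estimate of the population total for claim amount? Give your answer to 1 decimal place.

1312024442.8

1: 131634·3936.2 = 518137750.8
2: 82253·8414.8 = 692142544.4
3: 107917·942.8 = 101744147.6
τ̂ = Σ Nₕx̄ₕ = 1312024442.8.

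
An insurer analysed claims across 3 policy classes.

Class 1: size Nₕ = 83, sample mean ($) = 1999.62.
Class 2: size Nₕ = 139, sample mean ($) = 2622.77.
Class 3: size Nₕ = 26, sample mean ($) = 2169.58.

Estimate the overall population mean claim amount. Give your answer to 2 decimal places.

2366.70

N = 83 + 139 + 26 = 248.
The stratified mean weights each stratum mean by its population share Nₕ/N.
Σ Nₕx̄ₕ = 83·1999.62 + 139·2622.77 + 26·2169.58 = 165968.46 + 364565.03 + 56409.08 = 586942.57.
Divide by N: 586942.57 / 248 = 2366.7039... → 2366.70.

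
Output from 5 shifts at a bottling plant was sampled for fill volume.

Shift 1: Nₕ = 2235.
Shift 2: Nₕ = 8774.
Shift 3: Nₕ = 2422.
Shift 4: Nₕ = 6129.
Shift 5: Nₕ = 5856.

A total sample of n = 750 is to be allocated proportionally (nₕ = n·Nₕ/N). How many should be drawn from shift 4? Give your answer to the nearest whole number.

N = 2235 + 8774 + 2422 + 6129 + 5856 = 25416.
n_4 = 750·6129/25416 = 180.860... → 181.

181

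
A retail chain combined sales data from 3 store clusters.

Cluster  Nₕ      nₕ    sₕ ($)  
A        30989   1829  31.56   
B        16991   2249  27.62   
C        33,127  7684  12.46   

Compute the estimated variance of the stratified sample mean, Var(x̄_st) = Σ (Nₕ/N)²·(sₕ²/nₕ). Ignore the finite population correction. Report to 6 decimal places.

N = 81107; Wₕ = Nₕ/N.
cluster A: (30989/81107)²·31.56²/1829 = 0.079498463
cluster B: (16991/81107)²·27.62²/2249 = 0.014886037
cluster C: (33127/81107)²·12.46²/7684 = 0.003370515
Sum = 0.097755015 → 0.097755.

0.097755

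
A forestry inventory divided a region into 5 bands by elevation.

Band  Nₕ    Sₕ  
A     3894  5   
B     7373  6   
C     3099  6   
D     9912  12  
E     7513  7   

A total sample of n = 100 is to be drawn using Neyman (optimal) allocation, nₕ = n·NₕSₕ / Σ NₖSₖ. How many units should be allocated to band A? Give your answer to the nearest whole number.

A: NₕSₕ = 3894·5 = 19470
B: NₕSₕ = 7373·6 = 44238
C: NₕSₕ = 3099·6 = 18594
D: NₕSₕ = 9912·12 = 118944
E: NₕSₕ = 7513·7 = 52591
Σ NₕSₕ = 253837.
n_A = 100·19470/253837 = 7.670... → 8.

8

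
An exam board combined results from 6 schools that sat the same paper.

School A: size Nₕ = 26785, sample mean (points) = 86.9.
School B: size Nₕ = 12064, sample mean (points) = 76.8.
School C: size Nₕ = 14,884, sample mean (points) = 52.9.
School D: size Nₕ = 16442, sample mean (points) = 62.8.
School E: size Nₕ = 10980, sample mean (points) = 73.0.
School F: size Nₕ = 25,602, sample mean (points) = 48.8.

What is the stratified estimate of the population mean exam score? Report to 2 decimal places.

66.74

x̄_st = (Σ Nₕx̄ₕ) / (Σ Nₕ) = (26785·86.9 + 12064·76.8 + 14884·52.9 + 16442·62.8 + 10980·73.0 + 25602·48.8) / 106757
= 7124970.5 / 106757 = 66.7401... → 66.74.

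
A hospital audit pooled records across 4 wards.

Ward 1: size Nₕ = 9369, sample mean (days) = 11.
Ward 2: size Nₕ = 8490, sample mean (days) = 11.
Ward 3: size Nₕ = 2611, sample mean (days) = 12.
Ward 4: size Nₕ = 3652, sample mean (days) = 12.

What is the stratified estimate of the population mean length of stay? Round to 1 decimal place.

x̄_st = (Σ Nₕx̄ₕ) / (Σ Nₕ) = (9369·11 + 8490·11 + 2611·12 + 3652·12) / 24122
= 271605 / 24122 = 11.260... → 11.3.

11.3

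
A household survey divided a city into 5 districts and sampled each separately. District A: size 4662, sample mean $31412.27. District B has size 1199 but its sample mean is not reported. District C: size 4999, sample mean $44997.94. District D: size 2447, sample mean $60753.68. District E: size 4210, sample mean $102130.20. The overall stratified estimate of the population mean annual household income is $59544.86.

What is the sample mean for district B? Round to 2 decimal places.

77586.50

Σ Nₕx̄ₕ = N·μ, so 1199·x̄_B = 17517·59544.86 − (4662·31412.27 + 4999·44997.94 + 2447·60753.68 + 4210·102130.20).
= 1043047312.62 − 950021101.76 = 93026210.86.
x̄_B = 93026210.86 / 1199 = 77586.4978... → 77586.50.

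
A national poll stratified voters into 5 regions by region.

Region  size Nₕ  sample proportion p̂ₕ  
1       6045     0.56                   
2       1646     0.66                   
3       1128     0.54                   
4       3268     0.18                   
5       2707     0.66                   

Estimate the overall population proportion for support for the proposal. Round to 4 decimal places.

0.5040

N = 6045 + 1646 + 1128 + 3268 + 2707 = 14794.
Overall proportion = Σ (Nₕ/N)·p̂ₕ.
Σ Nₕp̂ₕ = 3385.2 + 1086.36 + 609.12 + 588.24 + 1786.62 = 7455.54.
7455.54 / 14794 = 0.503957... → 0.5040.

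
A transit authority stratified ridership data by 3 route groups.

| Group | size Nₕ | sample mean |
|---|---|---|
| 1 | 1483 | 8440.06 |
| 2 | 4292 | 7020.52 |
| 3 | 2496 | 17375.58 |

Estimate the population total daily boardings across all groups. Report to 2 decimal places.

86018128.50

Estimate total by summing Nₕ·x̄ₕ over strata.
1483·8440.06 + 4292·7020.52 + 2496·17375.58 = 12516608.98 + 30132071.84 + 43369447.68 = 86018128.50.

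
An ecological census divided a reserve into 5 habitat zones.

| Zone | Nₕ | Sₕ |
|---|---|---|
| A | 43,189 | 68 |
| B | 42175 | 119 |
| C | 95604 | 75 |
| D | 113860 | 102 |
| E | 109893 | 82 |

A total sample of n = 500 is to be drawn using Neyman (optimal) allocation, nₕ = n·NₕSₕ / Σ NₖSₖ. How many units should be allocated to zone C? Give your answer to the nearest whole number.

100

A: NₕSₕ = 43189·68 = 2936852
B: NₕSₕ = 42175·119 = 5018825
C: NₕSₕ = 95604·75 = 7170300
D: NₕSₕ = 113860·102 = 11613720
E: NₕSₕ = 109893·82 = 9011226
Σ NₕSₕ = 35750923.
n_C = 500·7170300/35750923 = 100.281... → 100.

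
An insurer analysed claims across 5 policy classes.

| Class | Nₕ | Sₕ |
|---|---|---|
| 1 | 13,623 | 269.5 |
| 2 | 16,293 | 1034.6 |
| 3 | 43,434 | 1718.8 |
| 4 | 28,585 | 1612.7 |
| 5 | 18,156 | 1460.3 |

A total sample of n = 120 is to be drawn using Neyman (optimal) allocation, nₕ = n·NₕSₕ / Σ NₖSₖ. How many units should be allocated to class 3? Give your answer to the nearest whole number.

53

Σ NₕSₕ = 13623·269.5 + 16293·1034.6 + 43434·1718.8 + 28585·1612.7 + 18156·1460.3 = 167794731.8.
Share for 3: 74654359.2/167794731.8 = 0.44491.
n_3 = 120 × 0.44491 = 53.390... → 53.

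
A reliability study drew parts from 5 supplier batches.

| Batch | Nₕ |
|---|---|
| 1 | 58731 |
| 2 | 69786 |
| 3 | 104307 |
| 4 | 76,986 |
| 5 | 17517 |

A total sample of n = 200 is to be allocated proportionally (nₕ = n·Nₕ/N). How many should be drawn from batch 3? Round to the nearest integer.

64

Share of batch 3 = 104307/327327 = 0.31866.
Allocate 200 × 0.31866 = 63.733... → 64.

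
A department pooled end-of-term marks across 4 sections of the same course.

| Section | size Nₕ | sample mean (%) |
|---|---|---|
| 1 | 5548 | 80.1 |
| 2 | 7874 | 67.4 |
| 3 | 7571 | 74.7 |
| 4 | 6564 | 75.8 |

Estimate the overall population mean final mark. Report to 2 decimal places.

N = 5548 + 7874 + 7571 + 6564 = 27557.
The stratified mean weights each stratum mean by its population share Nₕ/N.
Σ Nₕx̄ₕ = 5548·80.1 + 7874·67.4 + 7571·74.7 + 6564·75.8 = 444394.8 + 530707.6 + 565553.7 + 497551.2 = 2038207.3.
Divide by N: 2038207.3 / 27557 = 73.9633... → 73.96.

73.96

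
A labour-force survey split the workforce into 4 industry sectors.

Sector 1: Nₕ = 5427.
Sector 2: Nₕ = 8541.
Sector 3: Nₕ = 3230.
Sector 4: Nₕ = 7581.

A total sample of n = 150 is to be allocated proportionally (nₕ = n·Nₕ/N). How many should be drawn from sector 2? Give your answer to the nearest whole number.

52

Share of sector 2 = 8541/24779 = 0.34469.
Allocate 150 × 0.34469 = 51.703... → 52.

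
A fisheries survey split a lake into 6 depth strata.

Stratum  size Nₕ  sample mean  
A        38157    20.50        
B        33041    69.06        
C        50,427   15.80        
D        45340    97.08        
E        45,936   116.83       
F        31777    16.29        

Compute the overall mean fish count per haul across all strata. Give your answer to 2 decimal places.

N = 38157 + 33041 + 50427 + 45340 + 45936 + 31777 = 244678.
The stratified mean weights each stratum mean by its population share Nₕ/N.
Σ Nₕx̄ₕ = 38157·20.50 + 33041·69.06 + 50427·15.80 + 45340·97.08 + 45936·116.83 + 31777·16.29 = 782218.5 + 2281811.46 + 796746.6 + 4401607.2 + 5366702.88 + 517647.33 = 14146733.97.
Divide by N: 14146733.97 / 244678 = 57.8178... → 57.82.

57.82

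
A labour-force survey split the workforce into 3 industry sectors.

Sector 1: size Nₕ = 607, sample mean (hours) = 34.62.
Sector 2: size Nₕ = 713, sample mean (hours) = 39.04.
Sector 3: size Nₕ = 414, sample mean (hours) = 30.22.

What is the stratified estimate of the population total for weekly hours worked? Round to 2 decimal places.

61360.94

1: 607·34.62 = 21014.34
2: 713·39.04 = 27835.52
3: 414·30.22 = 12511.08
τ̂ = Σ Nₕx̄ₕ = 61360.94.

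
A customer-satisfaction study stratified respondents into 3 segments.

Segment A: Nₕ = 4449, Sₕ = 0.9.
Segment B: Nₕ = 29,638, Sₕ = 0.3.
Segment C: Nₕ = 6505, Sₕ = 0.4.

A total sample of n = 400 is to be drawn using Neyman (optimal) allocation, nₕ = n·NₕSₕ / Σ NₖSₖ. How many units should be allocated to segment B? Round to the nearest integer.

A: NₕSₕ = 4449·0.9 = 4004.1
B: NₕSₕ = 29638·0.3 = 8891.4
C: NₕSₕ = 6505·0.4 = 2602
Σ NₕSₕ = 15497.5.
n_B = 400·8891.4/15497.5 = 229.492... → 229.

229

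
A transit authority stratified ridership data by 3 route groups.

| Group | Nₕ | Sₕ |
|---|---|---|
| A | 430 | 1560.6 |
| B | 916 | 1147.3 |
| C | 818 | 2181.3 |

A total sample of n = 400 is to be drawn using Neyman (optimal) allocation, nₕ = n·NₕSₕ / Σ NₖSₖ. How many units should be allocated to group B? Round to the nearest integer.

A: NₕSₕ = 430·1560.6 = 671058
B: NₕSₕ = 916·1147.3 = 1050926.8
C: NₕSₕ = 818·2181.3 = 1784303.4
Σ NₕSₕ = 3506288.2.
n_B = 400·1050926.8/3506288.2 = 119.891... → 120.

120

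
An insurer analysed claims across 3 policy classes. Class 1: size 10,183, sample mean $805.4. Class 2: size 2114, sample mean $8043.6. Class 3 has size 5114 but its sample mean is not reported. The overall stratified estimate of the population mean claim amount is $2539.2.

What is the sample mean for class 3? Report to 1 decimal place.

Σ Nₕx̄ₕ = N·μ, so 5114·x̄_3 = 17411·2539.2 − (10183·805.4 + 2114·8043.6).
= 44210011.2 − 25205558.6 = 19004452.6.
x̄_3 = 19004452.6 / 5114 = 3716.162... → 3716.2.

3716.2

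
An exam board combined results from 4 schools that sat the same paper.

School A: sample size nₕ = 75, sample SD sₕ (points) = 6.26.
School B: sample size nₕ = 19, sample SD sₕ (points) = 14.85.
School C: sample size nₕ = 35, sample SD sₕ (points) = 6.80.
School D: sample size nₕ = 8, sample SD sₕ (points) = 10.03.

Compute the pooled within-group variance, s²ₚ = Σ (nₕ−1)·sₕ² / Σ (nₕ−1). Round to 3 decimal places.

Degrees of freedom: 74 + 18 + 34 + 7 = 133.
Σ(nₕ−1)sₕ² = 74·39.1876 + 18·220.5225 + 34·46.24 + 7·100.6009 = 9145.6537.
s²ₚ = 9145.6537 / 133 = 68.76431... → 68.764.

68.764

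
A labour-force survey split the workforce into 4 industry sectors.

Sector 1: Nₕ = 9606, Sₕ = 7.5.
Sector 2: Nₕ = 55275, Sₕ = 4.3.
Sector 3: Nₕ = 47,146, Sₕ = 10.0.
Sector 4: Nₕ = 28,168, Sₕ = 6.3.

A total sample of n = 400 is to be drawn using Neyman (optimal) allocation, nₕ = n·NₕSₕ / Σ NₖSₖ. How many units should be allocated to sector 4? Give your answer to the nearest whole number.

1: NₕSₕ = 9606·7.5 = 72045
2: NₕSₕ = 55275·4.3 = 237682.5
3: NₕSₕ = 47146·10.0 = 471460
4: NₕSₕ = 28168·6.3 = 177458.4
Σ NₕSₕ = 958645.9.
n_4 = 400·177458.4/958645.9 = 74.045... → 74.

74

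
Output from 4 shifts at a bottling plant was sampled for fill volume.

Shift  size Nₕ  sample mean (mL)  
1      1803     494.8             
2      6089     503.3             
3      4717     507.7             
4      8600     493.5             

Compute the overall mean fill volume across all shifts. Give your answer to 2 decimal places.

499.58

x̄_st = (Σ Nₕx̄ₕ) / (Σ Nₕ) = (1803·494.8 + 6089·503.3 + 4717·507.7 + 8600·493.5) / 21209
= 10595639 / 21209 = 499.5822... → 499.58.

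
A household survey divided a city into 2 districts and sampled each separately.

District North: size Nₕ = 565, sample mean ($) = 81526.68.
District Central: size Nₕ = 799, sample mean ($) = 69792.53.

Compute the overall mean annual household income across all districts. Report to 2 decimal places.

74653.08

N = 1364; weights Wₕ = Nₕ/N = (0.4142, 0.5858).
x̄_st = Σ Wₕ·x̄ₕ = 0.4142·81526.68 + 0.5858·69792.53 ≈ 74653.0833...
→ 74653.08.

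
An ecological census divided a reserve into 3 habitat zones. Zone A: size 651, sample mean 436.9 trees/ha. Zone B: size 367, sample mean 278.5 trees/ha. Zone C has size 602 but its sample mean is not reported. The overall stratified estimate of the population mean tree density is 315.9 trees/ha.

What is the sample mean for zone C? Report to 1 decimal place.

207.9

N = 651 + 367 + 602 = 1620.
Overall total = μ·N = 315.9·1620 = 511758.
Subtract the known strata: 651·436.9 + 367·278.5 = 386631.4.
Remaining total for zone C: 511758 − 386631.4 = 125126.6.
Divide by its size: 125126.6 / 602 = 207.851... → 207.9.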